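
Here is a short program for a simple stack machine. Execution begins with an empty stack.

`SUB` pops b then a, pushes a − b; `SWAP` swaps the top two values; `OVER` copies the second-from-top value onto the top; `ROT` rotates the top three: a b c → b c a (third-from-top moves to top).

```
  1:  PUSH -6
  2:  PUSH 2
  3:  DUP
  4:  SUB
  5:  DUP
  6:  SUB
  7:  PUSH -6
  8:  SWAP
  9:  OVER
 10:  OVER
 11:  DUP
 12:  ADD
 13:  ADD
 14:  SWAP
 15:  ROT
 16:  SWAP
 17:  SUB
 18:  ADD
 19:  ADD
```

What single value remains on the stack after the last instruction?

-18

PUSH -6  [-6]
PUSH 2   [-6, 2]
DUP      [-6, 2, 2]
SUB      [-6, 0]
DUP      [-6, 0, 0]
SUB      [-6, 0]
PUSH -6  [-6, 0, -6]
SWAP     [-6, -6, 0]
OVER     [-6, -6, 0, -6]
OVER     [-6, -6, 0, -6, 0]
DUP      [-6, -6, 0, -6, 0, 0]
ADD      [-6, -6, 0, -6, 0]
ADD      [-6, -6, 0, -6]
SWAP     [-6, -6, -6, 0]
ROT      [-6, -6, 0, -6]
SWAP     [-6, -6, -6, 0]
SUB      [-6, -6, -6]
ADD      [-6, -12]
ADD      [-18]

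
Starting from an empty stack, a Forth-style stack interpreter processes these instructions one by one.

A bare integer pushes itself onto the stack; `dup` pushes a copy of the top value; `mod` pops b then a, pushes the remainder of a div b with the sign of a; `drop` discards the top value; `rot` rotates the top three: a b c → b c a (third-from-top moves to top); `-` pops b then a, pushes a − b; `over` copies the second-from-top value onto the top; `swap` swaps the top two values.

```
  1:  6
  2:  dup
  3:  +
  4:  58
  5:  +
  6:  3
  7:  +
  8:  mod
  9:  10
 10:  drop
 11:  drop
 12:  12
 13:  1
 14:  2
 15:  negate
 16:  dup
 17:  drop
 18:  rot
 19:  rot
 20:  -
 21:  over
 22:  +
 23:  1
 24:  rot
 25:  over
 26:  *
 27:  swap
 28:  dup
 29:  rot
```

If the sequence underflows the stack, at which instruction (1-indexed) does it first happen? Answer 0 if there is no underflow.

6    [6]
dup  [6, 6]
+    [12]
58   [12, 58]
+    [70]
3    [70, 3]
+    [73]
mod  — needs 2 operands, stack has 1 → underflow

8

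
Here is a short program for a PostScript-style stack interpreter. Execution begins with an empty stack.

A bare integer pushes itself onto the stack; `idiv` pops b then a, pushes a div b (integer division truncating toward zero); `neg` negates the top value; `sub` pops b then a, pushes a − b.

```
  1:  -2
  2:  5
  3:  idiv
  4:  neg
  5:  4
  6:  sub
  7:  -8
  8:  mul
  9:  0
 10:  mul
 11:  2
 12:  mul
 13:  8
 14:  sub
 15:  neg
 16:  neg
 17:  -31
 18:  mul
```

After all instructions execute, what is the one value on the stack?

-2   : -2
5    : -2 5
idiv : 0
neg  : 0
4    : 0 4
sub  : -4
-8   : -4 -8
mul  : 32
0    : 32 0
mul  : 0
2    : 0 2
mul  : 0
8    : 0 8
sub  : -8
neg  : 8
neg  : -8
-31  : -8 -31
mul  : 248

248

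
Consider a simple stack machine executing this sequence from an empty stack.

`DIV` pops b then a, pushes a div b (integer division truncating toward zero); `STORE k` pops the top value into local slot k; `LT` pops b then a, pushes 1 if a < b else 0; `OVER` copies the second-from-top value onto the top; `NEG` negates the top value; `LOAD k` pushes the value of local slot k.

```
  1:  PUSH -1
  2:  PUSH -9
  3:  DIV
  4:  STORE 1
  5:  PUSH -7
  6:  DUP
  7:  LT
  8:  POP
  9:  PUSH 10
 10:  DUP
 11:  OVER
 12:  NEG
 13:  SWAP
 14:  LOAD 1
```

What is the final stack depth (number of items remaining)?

PUSH -1 : -1
PUSH -9 : -1 -9
DIV     : 0
STORE 1 : (empty)
PUSH -7 : -7
DUP     : -7 -7
LT      : 0
POP     : (empty)
PUSH 10 : 10
DUP     : 10 10
OVER    : 10 10 10
NEG     : 10 10 -10
SWAP    : 10 -10 10
LOAD 1  : 10 -10 10 0

4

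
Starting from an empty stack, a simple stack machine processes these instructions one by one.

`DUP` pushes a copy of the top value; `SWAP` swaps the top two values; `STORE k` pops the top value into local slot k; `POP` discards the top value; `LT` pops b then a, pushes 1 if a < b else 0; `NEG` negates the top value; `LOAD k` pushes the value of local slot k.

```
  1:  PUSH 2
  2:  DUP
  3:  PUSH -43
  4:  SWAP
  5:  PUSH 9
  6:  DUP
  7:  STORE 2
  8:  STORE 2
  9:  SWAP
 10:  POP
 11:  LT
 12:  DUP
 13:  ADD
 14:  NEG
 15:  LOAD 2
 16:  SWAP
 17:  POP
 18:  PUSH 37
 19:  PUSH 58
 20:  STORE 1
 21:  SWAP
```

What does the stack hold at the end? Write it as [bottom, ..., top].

PUSH 2   -> [2]
DUP      -> [2, 2]
PUSH -43 -> [2, 2, -43]
SWAP     -> [2, -43, 2]
PUSH 9   -> [2, -43, 2, 9]
DUP      -> [2, -43, 2, 9, 9]
STORE 2  -> [2, -43, 2, 9]
STORE 2  -> [2, -43, 2]
SWAP     -> [2, 2, -43]
POP      -> [2, 2]
LT       -> [0]
DUP      -> [0, 0]
ADD      -> [0]
NEG      -> [0]
LOAD 2   -> [0, 9]
SWAP     -> [9, 0]
POP      -> [9]
PUSH 37  -> [9, 37]
PUSH 58  -> [9, 37, 58]
STORE 1  -> [9, 37]
SWAP     -> [37, 9]

[37, 9]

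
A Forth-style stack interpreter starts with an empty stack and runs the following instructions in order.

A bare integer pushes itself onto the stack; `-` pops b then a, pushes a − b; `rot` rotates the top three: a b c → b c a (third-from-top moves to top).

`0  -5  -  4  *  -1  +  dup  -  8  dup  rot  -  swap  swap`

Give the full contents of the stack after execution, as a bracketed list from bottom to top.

[8, 8]

0    → 0
-5   → 0 -5
-    → 5
4    → 5 4
*    → 20
-1   → 20 -1
+    → 19
dup  → 19 19
-    → 0
8    → 0 8
dup  → 0 8 8
rot  → 8 8 0
-    → 8 8
swap → 8 8
swap → 8 8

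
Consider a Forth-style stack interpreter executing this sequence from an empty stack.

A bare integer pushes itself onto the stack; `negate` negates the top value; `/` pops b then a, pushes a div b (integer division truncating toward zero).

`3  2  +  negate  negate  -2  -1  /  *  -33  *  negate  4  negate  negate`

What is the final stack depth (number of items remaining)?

3       3
2       3 2
+       5
negate  -5
negate  5
-2      5 -2
-1      5 -2 -1
/       5 2
*       10
-33     10 -33
*       -330
negate  330
4       330 4
negate  330 -4
negate  330 4

2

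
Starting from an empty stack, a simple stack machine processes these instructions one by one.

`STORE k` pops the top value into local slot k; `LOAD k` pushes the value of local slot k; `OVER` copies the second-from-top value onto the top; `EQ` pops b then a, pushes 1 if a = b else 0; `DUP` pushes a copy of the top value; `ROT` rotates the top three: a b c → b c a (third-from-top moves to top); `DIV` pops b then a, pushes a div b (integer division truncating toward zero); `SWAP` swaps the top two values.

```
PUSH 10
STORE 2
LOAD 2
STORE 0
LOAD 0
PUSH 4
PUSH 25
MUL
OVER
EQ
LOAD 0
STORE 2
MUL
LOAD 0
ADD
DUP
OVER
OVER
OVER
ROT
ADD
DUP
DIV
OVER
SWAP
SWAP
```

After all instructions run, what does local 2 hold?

10

PUSH 10 -> 10
STORE 2 -> (empty)
LOAD 2  -> 10
STORE 0 -> (empty)
LOAD 0  -> 10
PUSH 4  -> 10 4
PUSH 25 -> 10 4 25
MUL     -> 10 100
OVER    -> 10 100 10
EQ      -> 10 0
LOAD 0  -> 10 0 10
STORE 2 -> 10 0
MUL     -> 0
LOAD 0  -> 0 10
ADD     -> 10
DUP     -> 10 10
OVER    -> 10 10 10
OVER    -> 10 10 10 10
OVER    -> 10 10 10 10 10
ROT     -> 10 10 10 10 10
ADD     -> 10 10 10 20
DUP     -> 10 10 10 20 20
DIV     -> 10 10 10 1
OVER    -> 10 10 10 1 10
SWAP    -> 10 10 10 10 1
SWAP    -> 10 10 10 1 10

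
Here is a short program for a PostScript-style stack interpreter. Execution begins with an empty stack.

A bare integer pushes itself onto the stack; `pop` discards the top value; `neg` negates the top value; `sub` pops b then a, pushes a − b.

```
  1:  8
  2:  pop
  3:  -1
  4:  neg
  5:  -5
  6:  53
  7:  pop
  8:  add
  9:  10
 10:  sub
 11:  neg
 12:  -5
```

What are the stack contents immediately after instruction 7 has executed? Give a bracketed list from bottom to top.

8    [8]
pop  []
-1   [-1]
neg  [1]
-5   [1, -5]
53   [1, -5, 53]
pop  [1, -5]

[1, -5]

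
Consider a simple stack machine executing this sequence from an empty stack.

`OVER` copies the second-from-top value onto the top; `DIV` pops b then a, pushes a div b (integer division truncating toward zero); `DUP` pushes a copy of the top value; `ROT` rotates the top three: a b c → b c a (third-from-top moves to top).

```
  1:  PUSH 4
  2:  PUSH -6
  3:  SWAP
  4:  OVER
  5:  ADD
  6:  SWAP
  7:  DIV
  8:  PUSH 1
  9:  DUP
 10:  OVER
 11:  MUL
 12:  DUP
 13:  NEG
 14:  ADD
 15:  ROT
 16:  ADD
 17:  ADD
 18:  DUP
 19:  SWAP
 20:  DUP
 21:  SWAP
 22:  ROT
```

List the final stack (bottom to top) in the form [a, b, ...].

PUSH 4  -> 4
PUSH -6 -> 4 -6
SWAP    -> -6 4
OVER    -> -6 4 -6
ADD     -> -6 -2
SWAP    -> -2 -6
DIV     -> 0
PUSH 1  -> 0 1
DUP     -> 0 1 1
OVER    -> 0 1 1 1
MUL     -> 0 1 1
DUP     -> 0 1 1 1
NEG     -> 0 1 1 -1
ADD     -> 0 1 0
ROT     -> 1 0 0
ADD     -> 1 0
ADD     -> 1
DUP     -> 1 1
SWAP    -> 1 1
DUP     -> 1 1 1
SWAP    -> 1 1 1
ROT     -> 1 1 1

[1, 1, 1]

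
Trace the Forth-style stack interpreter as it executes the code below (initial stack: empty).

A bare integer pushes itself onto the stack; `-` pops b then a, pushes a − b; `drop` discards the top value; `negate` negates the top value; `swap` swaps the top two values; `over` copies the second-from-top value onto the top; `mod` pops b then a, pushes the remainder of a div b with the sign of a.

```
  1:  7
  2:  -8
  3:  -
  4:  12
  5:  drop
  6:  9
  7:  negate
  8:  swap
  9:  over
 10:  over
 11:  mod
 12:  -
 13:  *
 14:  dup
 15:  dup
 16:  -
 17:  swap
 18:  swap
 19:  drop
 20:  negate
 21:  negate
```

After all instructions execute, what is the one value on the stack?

-216

7      -> [7]
-8     -> [7, -8]
-      -> [15]
12     -> [15, 12]
drop   -> [15]
9      -> [15, 9]
negate -> [15, -9]
swap   -> [-9, 15]
over   -> [-9, 15, -9]
over   -> [-9, 15, -9, 15]
mod    -> [-9, 15, -9]
-      -> [-9, 24]
*      -> [-216]
dup    -> [-216, -216]
dup    -> [-216, -216, -216]
-      -> [-216, 0]
swap   -> [0, -216]
swap   -> [-216, 0]
drop   -> [-216]
negate -> [216]
negate -> [-216]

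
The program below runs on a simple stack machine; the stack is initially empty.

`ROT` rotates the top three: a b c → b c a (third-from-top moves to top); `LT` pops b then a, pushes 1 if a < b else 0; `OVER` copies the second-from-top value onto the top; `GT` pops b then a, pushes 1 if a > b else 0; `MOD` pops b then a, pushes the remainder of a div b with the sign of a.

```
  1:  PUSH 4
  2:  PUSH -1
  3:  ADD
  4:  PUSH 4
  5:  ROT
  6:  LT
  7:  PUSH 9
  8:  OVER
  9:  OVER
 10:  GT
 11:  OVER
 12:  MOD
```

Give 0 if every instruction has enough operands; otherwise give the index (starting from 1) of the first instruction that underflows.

5

PUSH 4  -> 4
PUSH -1 -> 4 -1
ADD     -> 3
PUSH 4  -> 3 4
ROT  — needs 3 operands, stack has 2 → underflow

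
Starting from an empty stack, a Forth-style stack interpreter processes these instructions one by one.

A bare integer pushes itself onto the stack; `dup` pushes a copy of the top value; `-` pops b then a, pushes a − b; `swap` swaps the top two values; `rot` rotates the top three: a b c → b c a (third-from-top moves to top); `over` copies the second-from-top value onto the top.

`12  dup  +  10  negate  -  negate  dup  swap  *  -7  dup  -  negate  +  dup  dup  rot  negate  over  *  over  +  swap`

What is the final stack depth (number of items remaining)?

3

12     : [12]
dup    : [12, 12]
+      : [24]
10     : [24, 10]
negate : [24, -10]
-      : [34]
negate : [-34]
dup    : [-34, -34]
swap   : [-34, -34]
*      : [1156]
-7     : [1156, -7]
dup    : [1156, -7, -7]
-      : [1156, 0]
negate : [1156, 0]
+      : [1156]
dup    : [1156, 1156]
dup    : [1156, 1156, 1156]
rot    : [1156, 1156, 1156]
negate : [1156, 1156, -1156]
over   : [1156, 1156, -1156, 1156]
*      : [1156, 1156, -1336336]
over   : [1156, 1156, -1336336, 1156]
+      : [1156, 1156, -1335180]
swap   : [1156, -1335180, 1156]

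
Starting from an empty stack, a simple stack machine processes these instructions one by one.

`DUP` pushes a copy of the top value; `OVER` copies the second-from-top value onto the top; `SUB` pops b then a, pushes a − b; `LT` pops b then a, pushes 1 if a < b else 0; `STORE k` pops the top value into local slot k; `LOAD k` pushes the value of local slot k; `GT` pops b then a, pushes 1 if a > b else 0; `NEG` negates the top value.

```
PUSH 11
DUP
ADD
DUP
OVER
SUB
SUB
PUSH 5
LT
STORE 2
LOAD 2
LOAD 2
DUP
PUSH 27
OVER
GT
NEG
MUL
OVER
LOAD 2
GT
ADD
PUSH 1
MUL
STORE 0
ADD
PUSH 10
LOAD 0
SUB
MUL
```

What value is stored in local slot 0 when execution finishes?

PUSH 11  11
DUP      11 11
ADD      22
DUP      22 22
OVER     22 22 22
SUB      22 0
SUB      22
PUSH 5   22 5
LT       0
STORE 2  (empty)
LOAD 2   0
LOAD 2   0 0
DUP      0 0 0
PUSH 27  0 0 0 27
OVER     0 0 0 27 0
GT       0 0 0 1
NEG      0 0 0 -1
MUL      0 0 0
OVER     0 0 0 0
LOAD 2   0 0 0 0 0
GT       0 0 0 0
ADD      0 0 0
PUSH 1   0 0 0 1
MUL      0 0 0
STORE 0  0 0
ADD      0
PUSH 10  0 10
LOAD 0   0 10 0
SUB      0 10
MUL      0

0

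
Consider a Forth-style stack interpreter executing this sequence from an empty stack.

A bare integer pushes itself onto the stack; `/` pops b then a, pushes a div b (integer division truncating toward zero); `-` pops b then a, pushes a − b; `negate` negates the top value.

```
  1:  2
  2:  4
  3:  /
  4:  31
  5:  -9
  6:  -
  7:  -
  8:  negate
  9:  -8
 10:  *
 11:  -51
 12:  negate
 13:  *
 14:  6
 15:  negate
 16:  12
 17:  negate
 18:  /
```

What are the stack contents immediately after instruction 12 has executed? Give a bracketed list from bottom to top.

[-320, 51]

2      : [2]
4      : [2, 4]
/      : [0]
31     : [0, 31]
-9     : [0, 31, -9]
-      : [0, 40]
-      : [-40]
negate : [40]
-8     : [40, -8]
*      : [-320]
-51    : [-320, -51]
negate : [-320, 51]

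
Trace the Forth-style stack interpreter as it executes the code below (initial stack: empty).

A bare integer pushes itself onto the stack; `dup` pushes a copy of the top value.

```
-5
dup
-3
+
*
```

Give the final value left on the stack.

-5  -> [-5]
dup -> [-5, -5]
-3  -> [-5, -5, -3]
+   -> [-5, -8]
*   -> [40]

40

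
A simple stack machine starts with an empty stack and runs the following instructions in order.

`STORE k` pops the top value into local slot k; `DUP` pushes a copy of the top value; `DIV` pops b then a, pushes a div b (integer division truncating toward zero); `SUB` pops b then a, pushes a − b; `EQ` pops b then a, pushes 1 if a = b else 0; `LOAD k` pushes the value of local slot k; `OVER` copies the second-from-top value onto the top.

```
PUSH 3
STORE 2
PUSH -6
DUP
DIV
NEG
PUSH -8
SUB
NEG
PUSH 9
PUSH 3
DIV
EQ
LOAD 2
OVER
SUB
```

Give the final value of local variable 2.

3

PUSH 3   [3]
STORE 2  []
PUSH -6  [-6]
DUP      [-6, -6]
DIV      [1]
NEG      [-1]
PUSH -8  [-1, -8]
SUB      [7]
NEG      [-7]
PUSH 9   [-7, 9]
PUSH 3   [-7, 9, 3]
DIV      [-7, 3]
EQ       [0]
LOAD 2   [0, 3]
OVER     [0, 3, 0]
SUB      [0, 3]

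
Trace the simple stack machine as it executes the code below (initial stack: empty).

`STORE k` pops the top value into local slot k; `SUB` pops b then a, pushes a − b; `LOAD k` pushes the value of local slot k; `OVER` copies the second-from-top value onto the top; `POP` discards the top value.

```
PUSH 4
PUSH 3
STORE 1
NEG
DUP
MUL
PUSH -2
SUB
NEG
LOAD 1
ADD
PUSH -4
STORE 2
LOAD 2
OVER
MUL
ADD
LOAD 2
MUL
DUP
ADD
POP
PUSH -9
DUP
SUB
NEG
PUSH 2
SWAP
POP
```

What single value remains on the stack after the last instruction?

2

PUSH 4  → 4
PUSH 3  → 4 3
STORE 1 → 4
NEG     → -4
DUP     → -4 -4
MUL     → 16
PUSH -2 → 16 -2
SUB     → 18
NEG     → -18
LOAD 1  → -18 3
ADD     → -15
PUSH -4 → -15 -4
STORE 2 → -15
LOAD 2  → -15 -4
OVER    → -15 -4 -15
MUL     → -15 60
ADD     → 45
LOAD 2  → 45 -4
MUL     → -180
DUP     → -180 -180
ADD     → -360
POP     → (empty)
PUSH -9 → -9
DUP     → -9 -9
SUB     → 0
NEG     → 0
PUSH 2  → 0 2
SWAP    → 2 0
POP     → 2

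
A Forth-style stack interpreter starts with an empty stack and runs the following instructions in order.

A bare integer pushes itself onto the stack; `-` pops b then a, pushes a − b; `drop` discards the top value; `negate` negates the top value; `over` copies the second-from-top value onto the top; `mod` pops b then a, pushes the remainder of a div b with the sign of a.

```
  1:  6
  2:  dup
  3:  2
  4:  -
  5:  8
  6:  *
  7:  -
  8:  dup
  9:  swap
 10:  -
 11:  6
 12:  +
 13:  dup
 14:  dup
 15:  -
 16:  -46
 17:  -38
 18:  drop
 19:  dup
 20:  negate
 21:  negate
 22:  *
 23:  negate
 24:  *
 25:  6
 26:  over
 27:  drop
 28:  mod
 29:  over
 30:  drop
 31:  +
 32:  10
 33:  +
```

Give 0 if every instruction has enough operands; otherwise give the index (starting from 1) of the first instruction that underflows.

6      -> [6]
dup    -> [6, 6]
2      -> [6, 6, 2]
-      -> [6, 4]
8      -> [6, 4, 8]
*      -> [6, 32]
-      -> [-26]
dup    -> [-26, -26]
swap   -> [-26, -26]
-      -> [0]
6      -> [0, 6]
+      -> [6]
dup    -> [6, 6]
dup    -> [6, 6, 6]
-      -> [6, 0]
-46    -> [6, 0, -46]
-38    -> [6, 0, -46, -38]
drop   -> [6, 0, -46]
dup    -> [6, 0, -46, -46]
negate -> [6, 0, -46, 46]
negate -> [6, 0, -46, -46]
*      -> [6, 0, 2116]
negate -> [6, 0, -2116]
*      -> [6, 0]
6      -> [6, 0, 6]
over   -> [6, 0, 6, 0]
drop   -> [6, 0, 6]
mod    -> [6, 0]
over   -> [6, 0, 6]
drop   -> [6, 0]
+      -> [6]
10     -> [6, 10]
+      -> [16]

0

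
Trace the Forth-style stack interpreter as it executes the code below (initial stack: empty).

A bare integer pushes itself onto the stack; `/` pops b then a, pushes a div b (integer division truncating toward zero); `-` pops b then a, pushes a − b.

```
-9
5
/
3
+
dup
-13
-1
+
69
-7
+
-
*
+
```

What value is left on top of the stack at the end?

-9   [-9]
5    [-9, 5]
/    [-1]
3    [-1, 3]
+    [2]
dup  [2, 2]
-13  [2, 2, -13]
-1   [2, 2, -13, -1]
+    [2, 2, -14]
69   [2, 2, -14, 69]
-7   [2, 2, -14, 69, -7]
+    [2, 2, -14, 62]
-    [2, 2, -76]
*    [2, -152]
+    [-150]

-150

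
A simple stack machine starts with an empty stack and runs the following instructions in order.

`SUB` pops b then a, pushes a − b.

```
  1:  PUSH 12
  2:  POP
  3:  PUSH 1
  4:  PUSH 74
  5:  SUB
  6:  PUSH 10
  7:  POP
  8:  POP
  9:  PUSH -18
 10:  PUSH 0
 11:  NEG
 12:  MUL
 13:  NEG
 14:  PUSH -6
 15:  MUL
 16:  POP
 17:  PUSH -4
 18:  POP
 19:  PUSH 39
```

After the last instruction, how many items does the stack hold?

1

PUSH 12  → [12]
POP      → []
PUSH 1   → [1]
PUSH 74  → [1, 74]
SUB      → [-73]
PUSH 10  → [-73, 10]
POP      → [-73]
POP      → []
PUSH -18 → [-18]
PUSH 0   → [-18, 0]
NEG      → [-18, 0]
MUL      → [0]
NEG      → [0]
PUSH -6  → [0, -6]
MUL      → [0]
POP      → []
PUSH -4  → [-4]
POP      → []
PUSH 39  → [39]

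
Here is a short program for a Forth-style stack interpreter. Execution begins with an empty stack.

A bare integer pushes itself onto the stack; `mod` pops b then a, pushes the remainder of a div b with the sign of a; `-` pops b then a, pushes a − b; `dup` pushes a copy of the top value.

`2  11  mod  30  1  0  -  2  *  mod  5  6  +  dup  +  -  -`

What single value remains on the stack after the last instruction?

2    2
11   2 11
mod  2
30   2 30
1    2 30 1
0    2 30 1 0
-    2 30 1
2    2 30 1 2
*    2 30 2
mod  2 0
5    2 0 5
6    2 0 5 6
+    2 0 11
dup  2 0 11 11
+    2 0 22
-    2 -22
-    24

24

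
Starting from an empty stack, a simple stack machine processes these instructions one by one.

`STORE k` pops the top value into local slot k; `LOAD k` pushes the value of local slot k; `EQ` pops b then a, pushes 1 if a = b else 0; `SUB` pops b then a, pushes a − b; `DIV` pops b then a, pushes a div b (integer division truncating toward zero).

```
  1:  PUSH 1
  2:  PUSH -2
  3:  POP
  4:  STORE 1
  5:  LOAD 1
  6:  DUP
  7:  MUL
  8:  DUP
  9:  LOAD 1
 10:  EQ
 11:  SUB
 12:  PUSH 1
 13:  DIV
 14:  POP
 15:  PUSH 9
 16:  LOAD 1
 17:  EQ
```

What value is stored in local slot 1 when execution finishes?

PUSH 1  -> [1]
PUSH -2 -> [1, -2]
POP     -> [1]
STORE 1 -> []
LOAD 1  -> [1]
DUP     -> [1, 1]
MUL     -> [1]
DUP     -> [1, 1]
LOAD 1  -> [1, 1, 1]
EQ      -> [1, 1]
SUB     -> [0]
PUSH 1  -> [0, 1]
DIV     -> [0]
POP     -> []
PUSH 9  -> [9]
LOAD 1  -> [9, 1]
EQ      -> [0]

1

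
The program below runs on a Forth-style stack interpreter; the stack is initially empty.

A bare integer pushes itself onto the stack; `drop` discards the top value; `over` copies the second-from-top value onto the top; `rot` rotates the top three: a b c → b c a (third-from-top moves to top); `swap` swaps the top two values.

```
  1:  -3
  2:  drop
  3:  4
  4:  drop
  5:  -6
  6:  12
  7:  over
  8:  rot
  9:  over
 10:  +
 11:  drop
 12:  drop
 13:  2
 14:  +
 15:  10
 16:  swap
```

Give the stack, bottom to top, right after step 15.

-3   -> -3
drop -> (empty)
4    -> 4
drop -> (empty)
-6   -> -6
12   -> -6 12
over -> -6 12 -6
rot  -> 12 -6 -6
over -> 12 -6 -6 -6
+    -> 12 -6 -12
drop -> 12 -6
drop -> 12
2    -> 12 2
+    -> 14
10   -> 14 10

[14, 10]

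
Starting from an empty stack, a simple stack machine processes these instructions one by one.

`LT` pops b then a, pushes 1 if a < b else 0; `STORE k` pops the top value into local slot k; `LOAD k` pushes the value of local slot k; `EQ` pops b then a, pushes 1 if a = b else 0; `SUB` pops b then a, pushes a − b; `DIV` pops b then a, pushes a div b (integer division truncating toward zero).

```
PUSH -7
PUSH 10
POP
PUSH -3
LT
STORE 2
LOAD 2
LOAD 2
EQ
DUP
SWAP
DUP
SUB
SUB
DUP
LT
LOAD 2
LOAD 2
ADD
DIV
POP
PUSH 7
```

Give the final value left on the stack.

7

PUSH -7 -> -7
PUSH 10 -> -7 10
POP     -> -7
PUSH -3 -> -7 -3
LT      -> 1
STORE 2 -> (empty)
LOAD 2  -> 1
LOAD 2  -> 1 1
EQ      -> 1
DUP     -> 1 1
SWAP    -> 1 1
DUP     -> 1 1 1
SUB     -> 1 0
SUB     -> 1
DUP     -> 1 1
LT      -> 0
LOAD 2  -> 0 1
LOAD 2  -> 0 1 1
ADD     -> 0 2
DIV     -> 0
POP     -> (empty)
PUSH 7  -> 7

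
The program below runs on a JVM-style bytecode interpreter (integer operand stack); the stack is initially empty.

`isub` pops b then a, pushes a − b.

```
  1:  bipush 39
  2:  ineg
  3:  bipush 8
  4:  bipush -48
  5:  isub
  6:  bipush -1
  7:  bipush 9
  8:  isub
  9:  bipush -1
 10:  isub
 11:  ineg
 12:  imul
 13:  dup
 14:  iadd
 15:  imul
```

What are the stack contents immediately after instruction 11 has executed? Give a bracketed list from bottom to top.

bipush 39  → 39
ineg       → -39
bipush 8   → -39 8
bipush -48 → -39 8 -48
isub       → -39 56
bipush -1  → -39 56 -1
bipush 9   → -39 56 -1 9
isub       → -39 56 -10
bipush -1  → -39 56 -10 -1
isub       → -39 56 -9
ineg       → -39 56 9

[-39, 56, 9]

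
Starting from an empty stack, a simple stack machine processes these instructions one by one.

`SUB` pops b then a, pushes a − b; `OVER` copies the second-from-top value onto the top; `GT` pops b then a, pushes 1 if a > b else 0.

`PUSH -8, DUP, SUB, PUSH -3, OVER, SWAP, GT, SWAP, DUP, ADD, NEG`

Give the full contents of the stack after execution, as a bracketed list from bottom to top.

PUSH -8 : [-8]
DUP     : [-8, -8]
SUB     : [0]
PUSH -3 : [0, -3]
OVER    : [0, -3, 0]
SWAP    : [0, 0, -3]
GT      : [0, 1]
SWAP    : [1, 0]
DUP     : [1, 0, 0]
ADD     : [1, 0]
NEG     : [1, 0]

[1, 0]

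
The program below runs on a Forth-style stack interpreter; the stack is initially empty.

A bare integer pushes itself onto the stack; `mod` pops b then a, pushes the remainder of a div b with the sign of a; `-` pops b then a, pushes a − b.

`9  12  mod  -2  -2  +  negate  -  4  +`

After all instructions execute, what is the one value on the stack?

9

9       9
12      9 12
mod     9
-2      9 -2
-2      9 -2 -2
+       9 -4
negate  9 4
-       5
4       5 4
+       9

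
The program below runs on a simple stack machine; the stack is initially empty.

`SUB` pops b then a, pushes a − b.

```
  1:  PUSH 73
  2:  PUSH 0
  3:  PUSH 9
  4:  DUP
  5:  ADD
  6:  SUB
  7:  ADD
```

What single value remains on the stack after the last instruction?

PUSH 73  [73]
PUSH 0   [73, 0]
PUSH 9   [73, 0, 9]
DUP      [73, 0, 9, 9]
ADD      [73, 0, 18]
SUB      [73, -18]
ADD      [55]

55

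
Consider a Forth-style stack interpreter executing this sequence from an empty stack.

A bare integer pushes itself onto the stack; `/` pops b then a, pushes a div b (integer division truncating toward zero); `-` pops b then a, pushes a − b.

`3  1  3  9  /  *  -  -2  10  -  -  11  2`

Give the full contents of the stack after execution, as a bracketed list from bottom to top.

[15, 11, 2]

3  : 3
1  : 3 1
3  : 3 1 3
9  : 3 1 3 9
/  : 3 1 0
*  : 3 0
-  : 3
-2 : 3 -2
10 : 3 -2 10
-  : 3 -12
-  : 15
11 : 15 11
2  : 15 11 2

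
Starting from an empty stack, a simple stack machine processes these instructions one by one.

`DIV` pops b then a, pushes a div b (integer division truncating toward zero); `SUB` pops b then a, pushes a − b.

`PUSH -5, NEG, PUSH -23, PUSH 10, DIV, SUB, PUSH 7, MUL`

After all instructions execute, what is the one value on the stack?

49

PUSH -5   [-5]
NEG       [5]
PUSH -23  [5, -23]
PUSH 10   [5, -23, 10]
DIV       [5, -2]
SUB       [7]
PUSH 7    [7, 7]
MUL       [49]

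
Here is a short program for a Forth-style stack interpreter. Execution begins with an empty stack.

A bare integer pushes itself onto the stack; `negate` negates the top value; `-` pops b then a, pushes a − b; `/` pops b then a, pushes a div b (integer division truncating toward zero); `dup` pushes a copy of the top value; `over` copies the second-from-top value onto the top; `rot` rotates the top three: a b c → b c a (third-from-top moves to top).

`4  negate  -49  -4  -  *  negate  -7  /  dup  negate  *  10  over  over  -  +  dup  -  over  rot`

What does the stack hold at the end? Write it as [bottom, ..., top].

[0, -625, -625]

4      -> 4
negate -> -4
-49    -> -4 -49
-4     -> -4 -49 -4
-      -> -4 -45
*      -> 180
negate -> -180
-7     -> -180 -7
/      -> 25
dup    -> 25 25
negate -> 25 -25
*      -> -625
10     -> -625 10
over   -> -625 10 -625
over   -> -625 10 -625 10
-      -> -625 10 -635
+      -> -625 -625
dup    -> -625 -625 -625
-      -> -625 0
over   -> -625 0 -625
rot    -> 0 -625 -625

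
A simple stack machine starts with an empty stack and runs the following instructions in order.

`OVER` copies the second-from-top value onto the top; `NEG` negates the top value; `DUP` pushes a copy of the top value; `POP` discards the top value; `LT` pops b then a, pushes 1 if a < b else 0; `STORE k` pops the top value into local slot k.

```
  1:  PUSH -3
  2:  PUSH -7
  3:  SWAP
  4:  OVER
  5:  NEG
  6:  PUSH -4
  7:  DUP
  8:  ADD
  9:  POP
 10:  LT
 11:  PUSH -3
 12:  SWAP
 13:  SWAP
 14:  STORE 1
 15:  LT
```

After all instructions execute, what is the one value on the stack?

1

PUSH -3 -> [-3]
PUSH -7 -> [-3, -7]
SWAP    -> [-7, -3]
OVER    -> [-7, -3, -7]
NEG     -> [-7, -3, 7]
PUSH -4 -> [-7, -3, 7, -4]
DUP     -> [-7, -3, 7, -4, -4]
ADD     -> [-7, -3, 7, -8]
POP     -> [-7, -3, 7]
LT      -> [-7, 1]
PUSH -3 -> [-7, 1, -3]
SWAP    -> [-7, -3, 1]
SWAP    -> [-7, 1, -3]
STORE 1 -> [-7, 1]
LT      -> [1]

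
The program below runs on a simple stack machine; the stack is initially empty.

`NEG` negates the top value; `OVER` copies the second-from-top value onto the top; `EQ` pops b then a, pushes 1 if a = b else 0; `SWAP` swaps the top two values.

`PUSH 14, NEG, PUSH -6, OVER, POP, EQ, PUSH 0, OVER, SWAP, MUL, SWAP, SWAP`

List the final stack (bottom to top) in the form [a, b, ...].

PUSH 14 -> [14]
NEG     -> [-14]
PUSH -6 -> [-14, -6]
OVER    -> [-14, -6, -14]
POP     -> [-14, -6]
EQ      -> [0]
PUSH 0  -> [0, 0]
OVER    -> [0, 0, 0]
SWAP    -> [0, 0, 0]
MUL     -> [0, 0]
SWAP    -> [0, 0]
SWAP    -> [0, 0]

[0, 0]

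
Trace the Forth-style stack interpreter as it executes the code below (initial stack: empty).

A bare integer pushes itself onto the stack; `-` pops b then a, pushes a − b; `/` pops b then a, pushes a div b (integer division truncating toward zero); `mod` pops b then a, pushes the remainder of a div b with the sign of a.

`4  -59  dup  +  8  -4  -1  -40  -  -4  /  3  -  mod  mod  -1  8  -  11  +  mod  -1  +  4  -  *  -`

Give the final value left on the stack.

-586

4    [4]
-59  [4, -59]
dup  [4, -59, -59]
+    [4, -118]
8    [4, -118, 8]
-4   [4, -118, 8, -4]
-1   [4, -118, 8, -4, -1]
-40  [4, -118, 8, -4, -1, -40]
-    [4, -118, 8, -4, 39]
-4   [4, -118, 8, -4, 39, -4]
/    [4, -118, 8, -4, -9]
3    [4, -118, 8, -4, -9, 3]
-    [4, -118, 8, -4, -12]
mod  [4, -118, 8, -4]
mod  [4, -118, 0]
-1   [4, -118, 0, -1]
8    [4, -118, 0, -1, 8]
-    [4, -118, 0, -9]
11   [4, -118, 0, -9, 11]
+    [4, -118, 0, 2]
mod  [4, -118, 0]
-1   [4, -118, 0, -1]
+    [4, -118, -1]
4    [4, -118, -1, 4]
-    [4, -118, -5]
*    [4, 590]
-    [-586]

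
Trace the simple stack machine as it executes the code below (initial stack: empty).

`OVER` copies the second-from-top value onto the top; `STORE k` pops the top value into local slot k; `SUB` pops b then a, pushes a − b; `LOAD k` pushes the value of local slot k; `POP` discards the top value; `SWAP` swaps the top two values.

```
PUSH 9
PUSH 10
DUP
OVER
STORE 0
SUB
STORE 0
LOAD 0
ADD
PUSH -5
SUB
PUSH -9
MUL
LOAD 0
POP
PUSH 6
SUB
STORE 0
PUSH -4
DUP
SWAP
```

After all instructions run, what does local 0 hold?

-132

PUSH 9  → [9]
PUSH 10 → [9, 10]
DUP     → [9, 10, 10]
OVER    → [9, 10, 10, 10]
STORE 0 → [9, 10, 10]
SUB     → [9, 0]
STORE 0 → [9]
LOAD 0  → [9, 0]
ADD     → [9]
PUSH -5 → [9, -5]
SUB     → [14]
PUSH -9 → [14, -9]
MUL     → [-126]
LOAD 0  → [-126, 0]
POP     → [-126]
PUSH 6  → [-126, 6]
SUB     → [-132]
STORE 0 → []
PUSH -4 → [-4]
DUP     → [-4, -4]
SWAP    → [-4, -4]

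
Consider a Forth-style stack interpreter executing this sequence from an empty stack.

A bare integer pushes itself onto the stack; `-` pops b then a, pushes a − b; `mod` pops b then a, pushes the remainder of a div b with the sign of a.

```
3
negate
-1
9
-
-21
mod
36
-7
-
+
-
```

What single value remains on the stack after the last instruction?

-36

3      : 3
negate : -3
-1     : -3 -1
9      : -3 -1 9
-      : -3 -10
-21    : -3 -10 -21
mod    : -3 -10
36     : -3 -10 36
-7     : -3 -10 36 -7
-      : -3 -10 43
+      : -3 33
-      : -36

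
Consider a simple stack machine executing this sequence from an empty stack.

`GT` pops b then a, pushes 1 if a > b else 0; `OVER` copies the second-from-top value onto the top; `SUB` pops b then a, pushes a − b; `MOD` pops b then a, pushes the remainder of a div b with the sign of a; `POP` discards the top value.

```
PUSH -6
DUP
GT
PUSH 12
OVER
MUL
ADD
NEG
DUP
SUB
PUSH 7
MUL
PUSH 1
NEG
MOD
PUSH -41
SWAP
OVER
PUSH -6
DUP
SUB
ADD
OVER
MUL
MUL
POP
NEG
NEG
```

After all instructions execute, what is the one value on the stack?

PUSH -6   [-6]
DUP       [-6, -6]
GT        [0]
PUSH 12   [0, 12]
OVER      [0, 12, 0]
MUL       [0, 0]
ADD       [0]
NEG       [0]
DUP       [0, 0]
SUB       [0]
PUSH 7    [0, 7]
MUL       [0]
PUSH 1    [0, 1]
NEG       [0, -1]
MOD       [0]
PUSH -41  [0, -41]
SWAP      [-41, 0]
OVER      [-41, 0, -41]
PUSH -6   [-41, 0, -41, -6]
DUP       [-41, 0, -41, -6, -6]
SUB       [-41, 0, -41, 0]
ADD       [-41, 0, -41]
OVER      [-41, 0, -41, 0]
MUL       [-41, 0, 0]
MUL       [-41, 0]
POP       [-41]
NEG       [41]
NEG       [-41]

-41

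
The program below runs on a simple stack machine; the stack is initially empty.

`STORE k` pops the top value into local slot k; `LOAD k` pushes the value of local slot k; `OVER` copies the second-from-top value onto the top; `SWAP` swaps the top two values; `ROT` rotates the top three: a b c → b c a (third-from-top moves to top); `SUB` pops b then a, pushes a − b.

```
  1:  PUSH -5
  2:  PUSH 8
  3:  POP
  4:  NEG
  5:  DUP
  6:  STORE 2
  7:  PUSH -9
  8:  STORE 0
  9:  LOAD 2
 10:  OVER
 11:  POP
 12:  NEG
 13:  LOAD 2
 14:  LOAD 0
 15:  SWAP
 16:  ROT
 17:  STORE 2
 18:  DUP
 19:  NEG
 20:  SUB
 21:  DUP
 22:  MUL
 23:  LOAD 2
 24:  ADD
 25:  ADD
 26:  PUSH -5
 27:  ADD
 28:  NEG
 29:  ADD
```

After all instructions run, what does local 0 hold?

-9

PUSH -5  [-5]
PUSH 8   [-5, 8]
POP      [-5]
NEG      [5]
DUP      [5, 5]
STORE 2  [5]
PUSH -9  [5, -9]
STORE 0  [5]
LOAD 2   [5, 5]
OVER     [5, 5, 5]
POP      [5, 5]
NEG      [5, -5]
LOAD 2   [5, -5, 5]
LOAD 0   [5, -5, 5, -9]
SWAP     [5, -5, -9, 5]
ROT      [5, -9, 5, -5]
STORE 2  [5, -9, 5]
DUP      [5, -9, 5, 5]
NEG      [5, -9, 5, -5]
SUB      [5, -9, 10]
DUP      [5, -9, 10, 10]
MUL      [5, -9, 100]
LOAD 2   [5, -9, 100, -5]
ADD      [5, -9, 95]
ADD      [5, 86]
PUSH -5  [5, 86, -5]
ADD      [5, 81]
NEG      [5, -81]
ADD      [-76]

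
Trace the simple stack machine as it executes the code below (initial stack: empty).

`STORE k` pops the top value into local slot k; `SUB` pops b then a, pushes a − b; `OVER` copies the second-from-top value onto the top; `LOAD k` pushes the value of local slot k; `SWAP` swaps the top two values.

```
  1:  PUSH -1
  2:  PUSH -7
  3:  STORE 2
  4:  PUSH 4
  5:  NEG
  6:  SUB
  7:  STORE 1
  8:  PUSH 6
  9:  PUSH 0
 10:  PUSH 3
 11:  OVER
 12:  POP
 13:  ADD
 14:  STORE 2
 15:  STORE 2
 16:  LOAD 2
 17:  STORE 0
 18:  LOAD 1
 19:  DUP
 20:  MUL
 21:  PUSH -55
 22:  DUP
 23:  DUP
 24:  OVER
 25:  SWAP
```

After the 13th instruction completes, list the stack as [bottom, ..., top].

PUSH -1  [-1]
PUSH -7  [-1, -7]
STORE 2  [-1]
PUSH 4   [-1, 4]
NEG      [-1, -4]
SUB      [3]
STORE 1  []
PUSH 6   [6]
PUSH 0   [6, 0]
PUSH 3   [6, 0, 3]
OVER     [6, 0, 3, 0]
POP      [6, 0, 3]
ADD      [6, 3]

[6, 3]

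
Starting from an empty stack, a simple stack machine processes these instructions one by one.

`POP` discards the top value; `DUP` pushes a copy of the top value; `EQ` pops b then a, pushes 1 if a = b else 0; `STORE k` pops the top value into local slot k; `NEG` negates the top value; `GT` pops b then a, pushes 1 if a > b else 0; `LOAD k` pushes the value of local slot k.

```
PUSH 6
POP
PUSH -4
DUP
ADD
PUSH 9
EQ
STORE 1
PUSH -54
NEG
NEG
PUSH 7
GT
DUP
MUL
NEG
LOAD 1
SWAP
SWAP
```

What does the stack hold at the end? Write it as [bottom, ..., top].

[0, 0]

PUSH 6   : [6]
POP      : []
PUSH -4  : [-4]
DUP      : [-4, -4]
ADD      : [-8]
PUSH 9   : [-8, 9]
EQ       : [0]
STORE 1  : []
PUSH -54 : [-54]
NEG      : [54]
NEG      : [-54]
PUSH 7   : [-54, 7]
GT       : [0]
DUP      : [0, 0]
MUL      : [0]
NEG      : [0]
LOAD 1   : [0, 0]
SWAP     : [0, 0]
SWAP     : [0, 0]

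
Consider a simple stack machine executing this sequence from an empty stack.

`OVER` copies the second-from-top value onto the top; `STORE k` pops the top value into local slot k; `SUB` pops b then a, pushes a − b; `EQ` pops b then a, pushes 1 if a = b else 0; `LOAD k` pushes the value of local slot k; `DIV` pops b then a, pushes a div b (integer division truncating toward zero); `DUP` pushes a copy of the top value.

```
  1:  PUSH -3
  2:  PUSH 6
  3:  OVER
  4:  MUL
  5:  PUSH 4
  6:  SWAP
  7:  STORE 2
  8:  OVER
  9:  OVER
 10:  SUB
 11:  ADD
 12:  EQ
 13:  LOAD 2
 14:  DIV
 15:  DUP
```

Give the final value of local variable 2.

-18

PUSH -3 → [-3]
PUSH 6  → [-3, 6]
OVER    → [-3, 6, -3]
MUL     → [-3, -18]
PUSH 4  → [-3, -18, 4]
SWAP    → [-3, 4, -18]
STORE 2 → [-3, 4]
OVER    → [-3, 4, -3]
OVER    → [-3, 4, -3, 4]
SUB     → [-3, 4, -7]
ADD     → [-3, -3]
EQ      → [1]
LOAD 2  → [1, -18]
DIV     → [0]
DUP     → [0, 0]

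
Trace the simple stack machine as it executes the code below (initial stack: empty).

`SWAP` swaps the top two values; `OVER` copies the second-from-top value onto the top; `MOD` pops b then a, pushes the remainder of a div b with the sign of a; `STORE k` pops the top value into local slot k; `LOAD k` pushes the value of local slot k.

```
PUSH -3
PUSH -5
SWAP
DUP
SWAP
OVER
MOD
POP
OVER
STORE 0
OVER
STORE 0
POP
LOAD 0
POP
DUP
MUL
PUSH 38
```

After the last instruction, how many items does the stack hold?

PUSH -3  -3
PUSH -5  -3 -5
SWAP     -5 -3
DUP      -5 -3 -3
SWAP     -5 -3 -3
OVER     -5 -3 -3 -3
MOD      -5 -3 0
POP      -5 -3
OVER     -5 -3 -5
STORE 0  -5 -3
OVER     -5 -3 -5
STORE 0  -5 -3
POP      -5
LOAD 0   -5 -5
POP      -5
DUP      -5 -5
MUL      25
PUSH 38  25 38

2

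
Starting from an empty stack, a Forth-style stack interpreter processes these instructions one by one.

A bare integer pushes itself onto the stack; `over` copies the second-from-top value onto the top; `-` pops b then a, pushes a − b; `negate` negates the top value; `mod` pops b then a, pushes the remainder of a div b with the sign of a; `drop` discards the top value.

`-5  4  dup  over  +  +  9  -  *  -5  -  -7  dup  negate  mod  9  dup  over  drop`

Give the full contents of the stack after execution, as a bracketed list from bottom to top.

[-10, 0, 9, 9]

-5     → -5
4      → -5 4
dup    → -5 4 4
over   → -5 4 4 4
+      → -5 4 8
+      → -5 12
9      → -5 12 9
-      → -5 3
*      → -15
-5     → -15 -5
-      → -10
-7     → -10 -7
dup    → -10 -7 -7
negate → -10 -7 7
mod    → -10 0
9      → -10 0 9
dup    → -10 0 9 9
over   → -10 0 9 9 9
drop   → -10 0 9 9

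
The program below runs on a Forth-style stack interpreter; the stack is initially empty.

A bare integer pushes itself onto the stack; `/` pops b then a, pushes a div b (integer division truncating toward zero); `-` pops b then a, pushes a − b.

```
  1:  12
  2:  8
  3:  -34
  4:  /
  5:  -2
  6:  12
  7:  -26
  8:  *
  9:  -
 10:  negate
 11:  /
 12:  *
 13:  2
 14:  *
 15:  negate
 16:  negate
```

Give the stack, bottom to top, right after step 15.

[0]

12     : [12]
8      : [12, 8]
-34    : [12, 8, -34]
/      : [12, 0]
-2     : [12, 0, -2]
12     : [12, 0, -2, 12]
-26    : [12, 0, -2, 12, -26]
*      : [12, 0, -2, -312]
-      : [12, 0, 310]
negate : [12, 0, -310]
/      : [12, 0]
*      : [0]
2      : [0, 2]
*      : [0]
negate : [0]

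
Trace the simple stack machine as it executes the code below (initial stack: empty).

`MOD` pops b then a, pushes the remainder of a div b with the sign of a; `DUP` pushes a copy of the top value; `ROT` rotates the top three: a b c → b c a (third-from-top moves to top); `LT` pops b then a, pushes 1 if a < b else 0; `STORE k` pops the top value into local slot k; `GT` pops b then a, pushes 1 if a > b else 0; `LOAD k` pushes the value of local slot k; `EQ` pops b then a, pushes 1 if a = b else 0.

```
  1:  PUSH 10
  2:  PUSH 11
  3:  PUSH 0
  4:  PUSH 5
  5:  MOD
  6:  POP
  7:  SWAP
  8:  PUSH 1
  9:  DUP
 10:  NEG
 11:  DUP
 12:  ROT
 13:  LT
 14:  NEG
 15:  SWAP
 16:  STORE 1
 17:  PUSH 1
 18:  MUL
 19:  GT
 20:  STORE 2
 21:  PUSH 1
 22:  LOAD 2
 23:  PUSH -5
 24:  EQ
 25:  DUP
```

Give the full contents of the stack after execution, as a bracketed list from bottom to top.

PUSH 10 : [10]
PUSH 11 : [10, 11]
PUSH 0  : [10, 11, 0]
PUSH 5  : [10, 11, 0, 5]
MOD     : [10, 11, 0]
POP     : [10, 11]
SWAP    : [11, 10]
PUSH 1  : [11, 10, 1]
DUP     : [11, 10, 1, 1]
NEG     : [11, 10, 1, -1]
DUP     : [11, 10, 1, -1, -1]
ROT     : [11, 10, -1, -1, 1]
LT      : [11, 10, -1, 1]
NEG     : [11, 10, -1, -1]
SWAP    : [11, 10, -1, -1]
STORE 1 : [11, 10, -1]
PUSH 1  : [11, 10, -1, 1]
MUL     : [11, 10, -1]
GT      : [11, 1]
STORE 2 : [11]
PUSH 1  : [11, 1]
LOAD 2  : [11, 1, 1]
PUSH -5 : [11, 1, 1, -5]
EQ      : [11, 1, 0]
DUP     : [11, 1, 0, 0]

[11, 1, 0, 0]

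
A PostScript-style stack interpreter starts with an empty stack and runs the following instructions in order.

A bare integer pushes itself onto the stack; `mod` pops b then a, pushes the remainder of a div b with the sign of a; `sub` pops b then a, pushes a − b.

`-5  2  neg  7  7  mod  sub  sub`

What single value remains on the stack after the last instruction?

-5   [-5]
2    [-5, 2]
neg  [-5, -2]
7    [-5, -2, 7]
7    [-5, -2, 7, 7]
mod  [-5, -2, 0]
sub  [-5, -2]
sub  [-3]

-3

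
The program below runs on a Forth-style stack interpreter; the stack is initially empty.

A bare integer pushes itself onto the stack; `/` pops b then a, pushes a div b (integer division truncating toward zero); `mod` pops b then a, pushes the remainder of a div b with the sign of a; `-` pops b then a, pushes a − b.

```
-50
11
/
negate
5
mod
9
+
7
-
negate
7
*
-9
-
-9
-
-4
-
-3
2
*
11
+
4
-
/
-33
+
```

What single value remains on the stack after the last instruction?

-53

-50    -> [-50]
11     -> [-50, 11]
/      -> [-4]
negate -> [4]
5      -> [4, 5]
mod    -> [4]
9      -> [4, 9]
+      -> [13]
7      -> [13, 7]
-      -> [6]
negate -> [-6]
7      -> [-6, 7]
*      -> [-42]
-9     -> [-42, -9]
-      -> [-33]
-9     -> [-33, -9]
-      -> [-24]
-4     -> [-24, -4]
-      -> [-20]
-3     -> [-20, -3]
2      -> [-20, -3, 2]
*      -> [-20, -6]
11     -> [-20, -6, 11]
+      -> [-20, 5]
4      -> [-20, 5, 4]
-      -> [-20, 1]
/      -> [-20]
-33    -> [-20, -33]
+      -> [-53]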